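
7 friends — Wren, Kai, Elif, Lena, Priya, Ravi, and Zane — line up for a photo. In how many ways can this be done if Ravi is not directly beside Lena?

3600

There are 7! = 5040 arrangements in all. If Ravi and Lena are adjacent, merging them into one block gives 2·(6)! = 1440 arrangements.
So 5040 − 1440 = 3600 arrangements keep them apart.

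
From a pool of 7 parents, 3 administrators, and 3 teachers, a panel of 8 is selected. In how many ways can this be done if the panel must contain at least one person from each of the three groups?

With no constraint there are C(13,8) = 1287 possible selections.
Subtract selections that omit an entire group: no parents → C(6,8) = 0; no administrators → C(10,8) = 45; no teachers → C(10,8) = 45.
Add back selections omitting two groups (i.e. drawn from a single group): C(7,8) + C(3,8) + C(3,8) = 0.
By inclusion–exclusion: 1287 − 90 + 0 = 1197.

1197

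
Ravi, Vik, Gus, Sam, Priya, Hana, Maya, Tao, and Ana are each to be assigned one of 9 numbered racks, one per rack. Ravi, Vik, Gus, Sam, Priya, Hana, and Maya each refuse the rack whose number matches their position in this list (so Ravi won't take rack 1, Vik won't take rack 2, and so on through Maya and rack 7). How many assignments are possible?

165016

Let Aᵢ (for 1 ≤ i ≤ 7) be the placements that put person i in their forbidden rack. Any j of these fix j positions, leaving (9−j)! ways to fill the rest, and there are C(7,j) ways to pick which j.
By inclusion–exclusion, the number of valid placements is Σ_{j=0}^{7} (−1)^j C(7,j)·(9−j)!.
Computing: 362880 − 282240 + 105840 − 25200 + 4200 − 504 + 42 − 2 = 165016.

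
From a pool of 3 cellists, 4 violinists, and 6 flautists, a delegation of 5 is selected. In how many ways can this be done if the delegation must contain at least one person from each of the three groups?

894

Unrestricted: C(13,5) = 1287 ways to pick any 5 of the 13.
Subtract selections that omit an entire group: no cellists → C(10,5) = 252; no violinists → C(9,5) = 126; no flautists → C(7,5) = 21.
Add back selections omitting two groups (i.e. drawn from a single group): C(3,5) + C(4,5) + C(6,5) = 6.
By inclusion–exclusion: 1287 − 399 + 6 = 894.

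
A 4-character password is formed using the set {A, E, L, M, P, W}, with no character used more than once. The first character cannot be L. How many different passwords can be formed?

300

The first character has 6−1 = 5 choices (anything except L).
The remaining 3 characters are filled from the other 5 symbols without repetition: 5 × 4 × 3 = 60.
Total: 5 × 60 = 300.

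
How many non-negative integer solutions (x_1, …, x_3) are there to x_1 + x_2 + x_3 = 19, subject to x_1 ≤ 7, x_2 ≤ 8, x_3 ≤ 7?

10

By stars and bars, unrestricted non-negative solutions to x_1+…+x_3 = 19 number C(19+2,2) = 210.
Subtract solutions that violate a single cap (substitute x_i' = x_i − (cap_i+1)): x_1 ≥ 8 gives C(13,2) = 78; x_2 ≥ 9 gives C(12,2) = 66; x_3 ≥ 8 gives C(13,2) = 78. Together 222.
Add back pairs where two caps are both exceeded: 6 + 10 + 6 = 22.
By inclusion–exclusion the count is 210 − 222 + 22 = 10.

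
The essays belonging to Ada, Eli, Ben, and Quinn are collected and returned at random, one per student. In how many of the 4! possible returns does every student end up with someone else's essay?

9

This is the derangement count D_4: permutations of 4 items with no fixed point.
By inclusion–exclusion this is Σ_{j=0}^{4} (−1)^j C(4,j)·(4−j)!.
Computing: 24 − 24 + 12 − 4 + 1 = 9.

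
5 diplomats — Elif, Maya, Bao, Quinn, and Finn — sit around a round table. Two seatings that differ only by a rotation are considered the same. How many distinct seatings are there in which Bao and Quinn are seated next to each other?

Treat {Bao, Quinn} as one unit (2 internal orders) and seat the resulting 4 units around the table: (3)! circular arrangements.
So 2 × (3)! = 2 × 6 = 12.

12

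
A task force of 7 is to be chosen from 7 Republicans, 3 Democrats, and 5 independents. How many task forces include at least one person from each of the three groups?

Total 7-person selections from all 15: C(15,7) = 6435.
Selections missing a whole group: no Republicans → C(8,7) = 8; no Democrats → C(12,7) = 792; no independents → C(10,7) = 120.
Add back selections omitting two groups (i.e. drawn from a single group): C(7,7) + C(3,7) + C(5,7) = 1.
By inclusion–exclusion: 6435 − 920 + 1 = 5516.

5516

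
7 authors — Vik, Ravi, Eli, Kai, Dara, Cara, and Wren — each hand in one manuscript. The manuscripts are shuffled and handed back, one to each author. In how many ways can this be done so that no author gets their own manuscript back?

Let Aᵢ be the assignments in which author i gets their own manuscript. We want the size of the complement of A₁∪…∪A_7.
By inclusion–exclusion this is Σ_{j=0}^{7} (−1)^j C(7,j)·(7−j)!.
Computing: 5040 − 5040 + 2520 − 840 + 210 − 42 + 7 − 1 = 1854.

1854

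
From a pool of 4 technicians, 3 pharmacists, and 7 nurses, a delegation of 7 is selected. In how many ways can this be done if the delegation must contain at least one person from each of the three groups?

2982

Unrestricted: C(14,7) = 3432 ways to pick any 7 of the 14.
Subtract selections that omit an entire group: no technicians → C(10,7) = 120; no pharmacists → C(11,7) = 330; no nurses → C(7,7) = 1.
Add back selections omitting two groups (i.e. drawn from a single group): C(4,7) + C(3,7) + C(7,7) = 1.
By inclusion–exclusion: 3432 − 451 + 1 = 2982.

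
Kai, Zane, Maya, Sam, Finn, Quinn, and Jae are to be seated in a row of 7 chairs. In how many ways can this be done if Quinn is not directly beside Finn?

3600

There are 7! = 5040 arrangements in all. If Quinn and Finn are adjacent, merging them into one block gives 2·(6)! = 1440 arrangements.
Complementary counting: 5040 − 1440 = 3600.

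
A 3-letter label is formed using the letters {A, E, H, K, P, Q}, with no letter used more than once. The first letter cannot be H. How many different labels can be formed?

100

The first letter has 6−1 = 5 choices (anything except H).
The remaining 2 letters are filled from the other 5 symbols without repetition: 5 × 4 = 20.
Total: 5 × 20 = 100.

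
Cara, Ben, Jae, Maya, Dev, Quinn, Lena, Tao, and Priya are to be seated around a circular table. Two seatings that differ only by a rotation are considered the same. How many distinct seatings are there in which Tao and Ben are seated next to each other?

10080

Treat {Tao, Ben} as one unit (2 internal orders) and seat the resulting 8 units around the table: (7)! circular arrangements.
So 2 × (7)! = 2 × 5040 = 10080.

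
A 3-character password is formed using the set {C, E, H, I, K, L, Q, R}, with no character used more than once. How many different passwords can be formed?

With no repetition, fill the 3 characters in order: 8 choices, then 7, down to 6.
That product is 8 × 7 × 6 = 336.

336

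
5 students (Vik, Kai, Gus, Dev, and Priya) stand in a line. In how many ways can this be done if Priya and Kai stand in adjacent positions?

48

Glue Priya and Kai into one block (2 internal orders), leaving 4 units to arrange in a row.
That gives 2 × 4! = 2 × 24 = 48.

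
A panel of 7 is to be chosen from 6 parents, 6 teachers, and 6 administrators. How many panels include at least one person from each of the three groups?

29448

With no constraint there are C(18,7) = 31824 possible selections.
Subtract selections that omit an entire group: no parents → C(12,7) = 792; no teachers → C(12,7) = 792; no administrators → C(12,7) = 792.
Add back selections omitting two groups (i.e. drawn from a single group): C(6,7) + C(6,7) + C(6,7) = 0.
By inclusion–exclusion: 31824 − 2376 + 0 = 29448.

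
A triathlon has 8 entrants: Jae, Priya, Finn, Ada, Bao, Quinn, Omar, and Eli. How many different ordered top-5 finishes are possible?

This is an ordered selection of 5 from 8: P(8,5).
That gives 8 × 7 × 6 × 5 × 4 = 6720.

6720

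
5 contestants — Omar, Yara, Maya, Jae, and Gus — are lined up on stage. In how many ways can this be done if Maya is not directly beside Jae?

72

There are 5! = 120 arrangements in all. If Maya and Jae are adjacent, merging them into one block gives 2·(4)! = 48 arrangements.
Complementary counting: 120 − 48 = 72.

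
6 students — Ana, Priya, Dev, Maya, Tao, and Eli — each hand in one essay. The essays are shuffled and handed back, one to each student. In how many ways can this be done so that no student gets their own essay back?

265

Let Aᵢ be the assignments in which student i gets their own essay. We want the size of the complement of A₁∪…∪A_6.
By inclusion–exclusion this is Σ_{j=0}^{6} (−1)^j C(6,j)·(6−j)!.
Computing: 720 − 720 + 360 − 120 + 30 − 6 + 1 = 265.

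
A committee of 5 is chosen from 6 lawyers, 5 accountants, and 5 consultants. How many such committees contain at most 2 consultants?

Split by how many consultants are chosen (0 through 2).
Sum: C(5,0)·C(11,5) + C(5,1)·C(11,4) + C(5,2)·C(11,3) = 462 + 1650 + 1650 = 3762.

3762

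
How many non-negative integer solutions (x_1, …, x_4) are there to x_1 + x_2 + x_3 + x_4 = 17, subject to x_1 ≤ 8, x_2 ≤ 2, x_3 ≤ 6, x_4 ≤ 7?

Without the upper bounds there are C(20,3) = 1140 ways to split 17 among 4 variables.
Subtract solutions that violate a single cap (substitute x_i' = x_i − (cap_i+1)): x_1 ≥ 9 gives C(11,3) = 165; x_2 ≥ 3 gives C(17,3) = 680; x_3 ≥ 7 gives C(13,3) = 286; x_4 ≥ 8 gives C(12,3) = 220. Together 1351.
Add back pairs where two caps are both exceeded: 56 + 4 + 1 + 120 + 84 + 10 = 275.
By inclusion–exclusion the count is 1140 − 1351 + 275 = 64.

64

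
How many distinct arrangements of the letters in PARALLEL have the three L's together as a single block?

Treat the 3 copies of L as a single block. The multiset to arrange is then {LLL, A, A, E, P, R}, 6 items in all.
That gives (6)!/(2!) = 360 arrangements.

360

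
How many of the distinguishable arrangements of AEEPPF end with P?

60

Fix P in the last position and arrange the remaining 5 letters.
Those 5 letters have E appearing twice, giving (5)!/(2!) = 60.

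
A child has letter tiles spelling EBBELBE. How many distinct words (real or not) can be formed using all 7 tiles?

140

EBBELBE has 7 letters with B appearing 3 times and E appearing 3 times.
The number of distinct arrangements is 7!/(3!·3!) = 5040/36 = 140.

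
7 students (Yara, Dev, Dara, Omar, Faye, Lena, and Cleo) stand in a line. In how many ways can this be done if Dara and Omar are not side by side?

3600

Of the 7! = 5040 arrangements, those with Dara and Omar adjacent number 2 × 6! = 1440 (treat the pair as a block with 2 internal orders).
So 5040 − 1440 = 3600 arrangements keep them apart.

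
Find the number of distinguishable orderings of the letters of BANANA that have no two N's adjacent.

40

There are 6!/(3!·2!) = 60 arrangements of BANANA in total.
Arrangements with the N's together: treat NN as one letter, giving (5)!/(3!) = 20.
Subtracting, 60 − 20 = 40 arrangements keep the N's apart.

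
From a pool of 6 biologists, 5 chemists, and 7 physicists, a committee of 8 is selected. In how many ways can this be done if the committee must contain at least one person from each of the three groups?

41811

Total 8-person selections from all 18: C(18,8) = 43758.
Subtract selections that omit an entire group: no biologists → C(12,8) = 495; no chemists → C(13,8) = 1287; no physicists → C(11,8) = 165.
Add back selections omitting two groups (i.e. drawn from a single group): C(6,8) + C(5,8) + C(7,8) = 0.
By inclusion–exclusion: 43758 − 1947 + 0 = 41811.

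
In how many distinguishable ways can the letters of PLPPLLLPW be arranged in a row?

630

PLPPLLLPW has 9 letters with L appearing 4 times and P appearing 4 times.
Dividing 9! = 362880 by 4!·4! = 576 for the repeated letters gives 630.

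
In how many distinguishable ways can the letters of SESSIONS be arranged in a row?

The 8 letters of SESSIONS have repeats: S appearing 4 times.
Dividing 8! = 40320 by 4! = 24 for the repeated letters gives 1680.

1680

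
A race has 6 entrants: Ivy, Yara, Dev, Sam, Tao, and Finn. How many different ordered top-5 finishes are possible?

720

There are 6 choices for 1st place, 5 for 2nd, and so on down to 2 for position 5.
That gives 6 × 5 × 4 × 3 × 2 = 720.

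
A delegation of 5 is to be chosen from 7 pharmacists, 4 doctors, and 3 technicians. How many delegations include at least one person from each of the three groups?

1288

Unrestricted: C(14,5) = 2002 ways to pick any 5 of the 14.
Selections missing a whole group: no pharmacists → C(7,5) = 21; no doctors → C(10,5) = 252; no technicians → C(11,5) = 462.
Add back selections omitting two groups (i.e. drawn from a single group): C(7,5) + C(4,5) + C(3,5) = 21.
By inclusion–exclusion: 2002 − 735 + 21 = 1288.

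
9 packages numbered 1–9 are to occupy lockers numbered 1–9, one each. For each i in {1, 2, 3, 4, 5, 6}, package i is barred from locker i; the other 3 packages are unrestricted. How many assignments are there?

Let Aᵢ (for 1 ≤ i ≤ 6) be the placements that put package i in its forbidden locker. Any j of these fix j positions, leaving (9−j)! ways to fill the rest, and there are C(6,j) ways to pick which j.
By inclusion–exclusion, the number of valid placements is Σ_{j=0}^{6} (−1)^j C(6,j)·(9−j)!.
Computing: 362880 − 241920 + 75600 − 14400 + 1800 − 144 + 6 = 183822.

183822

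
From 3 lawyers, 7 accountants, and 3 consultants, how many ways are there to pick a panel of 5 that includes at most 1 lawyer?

Split by how many lawyers are chosen (0 through 1).
Sum: C(3,0)·C(10,5) + C(3,1)·C(10,4) = 252 + 630 = 882.

882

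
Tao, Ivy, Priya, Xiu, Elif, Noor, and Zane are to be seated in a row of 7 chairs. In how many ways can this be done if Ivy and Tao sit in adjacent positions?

Place the 5 others and the Ivy-Tao pair as 6 objects in a line; the pair has 2 internal arrangements.
So the count is 2·(6)! = 1440.

1440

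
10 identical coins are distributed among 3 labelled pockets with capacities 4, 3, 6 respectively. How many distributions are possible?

By stars and bars, unrestricted non-negative solutions to x_1+…+x_3 = 10 number C(10+2,2) = 66.
Subtract solutions that violate a single cap (substitute x_i' = x_i − (cap_i+1)): x_1 ≥ 5 gives C(7,2) = 21; x_2 ≥ 4 gives C(8,2) = 28; x_3 ≥ 7 gives C(5,2) = 10. Together 59.
Add back pairs where two caps are both exceeded: 3 + 0 + 0 = 3.
By inclusion–exclusion the count is 66 − 59 + 3 = 10.

10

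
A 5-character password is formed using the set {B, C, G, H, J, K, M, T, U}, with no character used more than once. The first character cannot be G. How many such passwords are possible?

The first character has 9−1 = 8 choices (anything except G).
The remaining 4 characters are filled from the other 8 symbols without repetition: 8 × 7 × 6 × 5 = 1680.
Total: 8 × 1680 = 13440.

13440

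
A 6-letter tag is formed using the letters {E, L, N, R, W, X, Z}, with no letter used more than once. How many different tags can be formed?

5040

Choose and order 6 of the 7 symbols: the first letter has 7 options, the next 6, and so on down to 2.
That product is 7 × 6 × 5 × 4 × 3 × 2 = 5040.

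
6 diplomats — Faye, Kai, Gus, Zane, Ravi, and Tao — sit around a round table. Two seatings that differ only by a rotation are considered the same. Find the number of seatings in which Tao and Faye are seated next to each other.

48

Glue Tao and Faye into a block (2 internal orders). Seating 5 units around a circle gives (4)! arrangements.
So 2 × (4)! = 2 × 24 = 48.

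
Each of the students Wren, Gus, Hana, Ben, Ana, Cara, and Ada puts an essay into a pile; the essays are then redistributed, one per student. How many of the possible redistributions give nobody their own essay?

Count assignments avoiding every fixed point. For any j of the 7 students fixed to their own essay, the other 7−j can be arranged in (7−j)! ways.
By inclusion–exclusion this is Σ_{j=0}^{7} (−1)^j C(7,j)·(7−j)!.
Computing: 5040 − 5040 + 2520 − 840 + 210 − 42 + 7 − 1 = 1854.

1854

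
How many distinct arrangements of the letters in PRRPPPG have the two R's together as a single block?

Treat the 2 copies of R as a single block. The multiset to arrange is then {RR, G, P, P, P, P}, 6 items in all.
That gives (6)!/(4!) = 30 arrangements.

30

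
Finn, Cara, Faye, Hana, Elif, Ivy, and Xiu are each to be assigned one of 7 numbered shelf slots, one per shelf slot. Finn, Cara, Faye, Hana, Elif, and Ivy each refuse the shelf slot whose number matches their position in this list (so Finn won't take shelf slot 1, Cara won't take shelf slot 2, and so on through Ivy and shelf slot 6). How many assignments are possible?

2119

Let Aᵢ (for 1 ≤ i ≤ 6) be the placements that put person i in their forbidden shelf slot. Any j of these fix j positions, leaving (7−j)! ways to fill the rest, and there are C(6,j) ways to pick which j.
By inclusion–exclusion, the number of valid placements is Σ_{j=0}^{6} (−1)^j C(6,j)·(7−j)!.
Computing: 5040 − 4320 + 1800 − 480 + 90 − 12 + 1 = 2119.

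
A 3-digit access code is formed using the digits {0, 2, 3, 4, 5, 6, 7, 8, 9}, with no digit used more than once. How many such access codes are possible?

504

With no repetition, fill the 3 digits in order: 9 choices, then 8, down to 7.
That product is 9 × 8 × 7 = 504.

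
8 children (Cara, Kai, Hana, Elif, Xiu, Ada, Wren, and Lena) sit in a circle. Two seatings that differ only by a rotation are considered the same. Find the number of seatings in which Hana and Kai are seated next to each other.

Treat {Hana, Kai} as one unit (2 internal orders) and seat the resulting 7 units around the table: (6)! circular arrangements.
So 2 × (6)! = 2 × 720 = 1440.

1440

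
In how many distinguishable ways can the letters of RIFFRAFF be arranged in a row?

840

Letter multiplicities in RIFFRAFF: A×1, F×4, I×1, R×2.
So there are 8! / (4!·2!) = 840 distinguishable arrangements.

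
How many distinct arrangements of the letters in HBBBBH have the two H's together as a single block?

5

Treat the 2 copies of H as a single block. The multiset to arrange is then {HH, B, B, B, B}, 5 items in all.
That gives (5)!/(4!) = 5 arrangements.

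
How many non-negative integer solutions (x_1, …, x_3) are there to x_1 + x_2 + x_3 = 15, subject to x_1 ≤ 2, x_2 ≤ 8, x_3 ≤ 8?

9

By stars and bars, unrestricted non-negative solutions to x_1+…+x_3 = 15 number C(15+2,2) = 136.
Subtract solutions that violate a single cap (substitute x_i' = x_i − (cap_i+1)): x_1 ≥ 3 gives C(14,2) = 91; x_2 ≥ 9 gives C(8,2) = 28; x_3 ≥ 9 gives C(8,2) = 28. Together 147.
Add back pairs where two caps are both exceeded: 10 + 10 + 0 = 20.
By inclusion–exclusion the count is 136 − 147 + 20 = 9.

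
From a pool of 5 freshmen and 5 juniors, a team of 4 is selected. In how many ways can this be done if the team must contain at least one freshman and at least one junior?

200

With no constraint there are C(10,4) = 210 possible selections.
Subtract selections that omit an entire group: no freshmen → C(5,4) = 5; no juniors → C(5,4) = 5.
Both groups omitted at once is impossible, so 210 − 10 = 200.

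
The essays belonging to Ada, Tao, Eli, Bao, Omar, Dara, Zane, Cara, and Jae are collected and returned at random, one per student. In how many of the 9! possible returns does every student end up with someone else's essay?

133496

Let Aᵢ be the assignments in which student i gets their own essay. We want the size of the complement of A₁∪…∪A_9.
By inclusion–exclusion this is Σ_{j=0}^{9} (−1)^j C(9,j)·(9−j)!.
Computing: 362880 − 362880 + 181440 − 60480 + 15120 − 3024 + 504 − 72 + 9 − 1 = 133496.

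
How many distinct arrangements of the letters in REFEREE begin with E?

60

With the first slot taken by E, it remains to arrange the other 6 letters (RFEREE).
Those 6 letters have E appearing 3 times and R appearing twice, giving (6)!/(3!·2!) = 60.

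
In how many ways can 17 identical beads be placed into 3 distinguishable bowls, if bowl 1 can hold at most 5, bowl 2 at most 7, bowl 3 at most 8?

Ignoring the caps, the number of non-negative solutions to x_1+…+x_3 = 17 is C(19,2) = 171.
Subtract solutions that violate a single cap (substitute x_i' = x_i − (cap_i+1)): x_1 ≥ 6 gives C(13,2) = 78; x_2 ≥ 8 gives C(11,2) = 55; x_3 ≥ 9 gives C(10,2) = 45. Together 178.
Add back pairs where two caps are both exceeded: 10 + 6 + 1 = 17.
By inclusion–exclusion the count is 171 − 178 + 17 = 10.

10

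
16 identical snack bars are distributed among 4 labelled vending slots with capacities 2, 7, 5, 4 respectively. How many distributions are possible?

10

Without the upper bounds there are C(19,3) = 969 ways to split 16 among 4 vending slots.
Subtract solutions that violate a single cap (substitute x_i' = x_i − (cap_i+1)): x_1 ≥ 3 gives C(16,3) = 560; x_2 ≥ 8 gives C(11,3) = 165; x_3 ≥ 6 gives C(13,3) = 286; x_4 ≥ 5 gives C(14,3) = 364. Together 1375.
Add back pairs where two caps are both exceeded: 56 + 120 + 165 + 10 + 20 + 56 = 427.
Subtract triples: 0 + 1 + 10 + 0 = 11.
By inclusion–exclusion the count is 969 − 1375 + 427 − 11 = 10.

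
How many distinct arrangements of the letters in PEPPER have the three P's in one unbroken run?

Treat the 3 copies of P as a single block. The multiset to arrange is then {PPP, E, E, R}, 4 items in all.
That gives (4)!/(2!) = 12 arrangements.

12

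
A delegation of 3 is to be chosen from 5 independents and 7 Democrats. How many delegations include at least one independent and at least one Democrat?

175

With no constraint there are C(12,3) = 220 possible selections.
Subtract selections that omit an entire group: no independents → C(7,3) = 35; no Democrats → C(5,3) = 10.
Both groups omitted at once is impossible, so 220 − 45 = 175.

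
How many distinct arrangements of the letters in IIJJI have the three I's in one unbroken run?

Treat the 3 copies of I as a single block. The multiset to arrange is then {III, J, J}, 3 items in all.
That gives (3)!/(2!) = 3 arrangements.

3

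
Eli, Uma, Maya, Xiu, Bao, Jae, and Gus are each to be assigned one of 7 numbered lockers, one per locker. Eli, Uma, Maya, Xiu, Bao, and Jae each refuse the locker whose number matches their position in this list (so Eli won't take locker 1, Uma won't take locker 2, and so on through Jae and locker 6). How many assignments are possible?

Let Aᵢ (for 1 ≤ i ≤ 6) be the placements that put person i in their forbidden locker. Any j of these fix j positions, leaving (7−j)! ways to fill the rest, and there are C(6,j) ways to pick which j.
By inclusion–exclusion, the number of valid placements is Σ_{j=0}^{6} (−1)^j C(6,j)·(7−j)!.
Computing: 5040 − 4320 + 1800 − 480 + 90 − 12 + 1 = 2119.

2119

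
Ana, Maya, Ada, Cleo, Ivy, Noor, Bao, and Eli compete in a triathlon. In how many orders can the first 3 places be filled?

336

This is an ordered selection of 3 from 8: P(8,3).
That gives 8 × 7 × 6 = 336.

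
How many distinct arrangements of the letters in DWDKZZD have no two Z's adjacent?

There are 7!/(3!·2!) = 420 arrangements of DWDKZZD in total.
If the two Z's are adjacent, glue them into one block, leaving 6 items to arrange: (6)!/(3!) = 120 ways.
Hence 420 − 120 = 300.

300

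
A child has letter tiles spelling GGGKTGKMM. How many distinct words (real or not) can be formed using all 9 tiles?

Letter multiplicities in GGGKTGKMM: G×4, K×2, M×2, T×1.
So there are 9! / (4!·2!·2!) = 3780 distinguishable arrangements.

3780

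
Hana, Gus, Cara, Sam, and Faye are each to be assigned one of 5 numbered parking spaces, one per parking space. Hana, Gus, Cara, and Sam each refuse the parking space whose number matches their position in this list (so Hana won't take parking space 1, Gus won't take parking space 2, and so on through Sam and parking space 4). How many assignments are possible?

53

Let Aᵢ (for 1 ≤ i ≤ 4) be the placements that put person i in their forbidden parking space. Any j of these fix j positions, leaving (5−j)! ways to fill the rest, and there are C(4,j) ways to pick which j.
By inclusion–exclusion, the number of valid placements is Σ_{j=0}^{4} (−1)^j C(4,j)·(5−j)!.
Computing: 120 − 96 + 36 − 8 + 1 = 53.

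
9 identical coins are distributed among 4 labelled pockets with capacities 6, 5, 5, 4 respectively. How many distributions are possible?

By stars and bars, unrestricted non-negative solutions to x_1+…+x_4 = 9 number C(9+3,3) = 220.
Subtract solutions that violate a single cap (substitute x_i' = x_i − (cap_i+1)): x_1 ≥ 7 gives C(5,3) = 10; x_2 ≥ 6 gives C(6,3) = 20; x_3 ≥ 6 gives C(6,3) = 20; x_4 ≥ 5 gives C(7,3) = 35. Together 85.
No two caps can be exceeded simultaneously, so the pair terms are all 0.
By inclusion–exclusion the count is 220 − 85 + 0 = 135.

135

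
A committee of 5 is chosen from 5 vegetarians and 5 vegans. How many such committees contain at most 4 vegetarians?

Split by how many vegetarians are chosen (0 through 4).
Sum: C(5,0)·C(5,5) + C(5,1)·C(5,4) + C(5,2)·C(5,3) + C(5,3)·C(5,2) + C(5,4)·C(5,1) = 1 + 25 + 100 + 100 + 25 = 251.

251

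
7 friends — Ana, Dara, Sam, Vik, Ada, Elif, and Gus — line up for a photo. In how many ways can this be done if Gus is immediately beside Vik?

1440

Place the 5 others and the Gus-Vik pair as 6 objects in a line; the pair has 2 internal arrangements.
That gives 2 × 6! = 2 × 720 = 1440.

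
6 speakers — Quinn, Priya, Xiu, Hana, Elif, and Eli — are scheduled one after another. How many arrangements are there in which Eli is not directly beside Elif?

There are 6! = 720 arrangements in all. If Eli and Elif are adjacent, merging them into one block gives 2·(5)! = 240 arrangements.
So 720 − 240 = 480 arrangements keep them apart.

480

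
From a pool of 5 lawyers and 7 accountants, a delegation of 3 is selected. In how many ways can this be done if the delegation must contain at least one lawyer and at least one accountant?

Total 3-person selections from all 12: C(12,3) = 220.
Subtract selections that omit an entire group: no lawyers → C(7,3) = 35; no accountants → C(5,3) = 10.
Both groups omitted at once is impossible, so 220 − 45 = 175.

175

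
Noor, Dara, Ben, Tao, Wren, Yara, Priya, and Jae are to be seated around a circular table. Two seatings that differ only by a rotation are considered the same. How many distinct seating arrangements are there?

5040

Fix one person's seat to break rotational symmetry; the remaining 7 people can be arranged in (7)! = 5040 ways.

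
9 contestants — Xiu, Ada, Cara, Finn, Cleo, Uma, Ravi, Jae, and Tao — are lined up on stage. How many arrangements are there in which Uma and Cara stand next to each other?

Treat {Uma, Cara} as a single unit. There are 8 units to order, and the pair itself can be ordered 2 ways.
That gives 2 × 8! = 2 × 40320 = 80640.

80640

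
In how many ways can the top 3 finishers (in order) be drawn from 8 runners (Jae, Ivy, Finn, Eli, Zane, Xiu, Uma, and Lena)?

336

There are 8 choices for 1st place, 7 for 2nd, and 6 for 3rd.
That gives 8 × 7 × 6 = 336.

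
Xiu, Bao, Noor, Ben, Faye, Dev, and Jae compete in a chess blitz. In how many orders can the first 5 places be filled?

This is an ordered selection of 5 from 7: P(7,5).
That gives 7 × 6 × 5 × 4 × 3 = 2520.

2520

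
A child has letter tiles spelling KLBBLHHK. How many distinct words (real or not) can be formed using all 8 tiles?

2520

Letter multiplicities in KLBBLHHK: B×2, H×2, K×2, L×2.
The number of distinct arrangements is 8!/(2!·2!·2!·2!) = 40320/16 = 2520.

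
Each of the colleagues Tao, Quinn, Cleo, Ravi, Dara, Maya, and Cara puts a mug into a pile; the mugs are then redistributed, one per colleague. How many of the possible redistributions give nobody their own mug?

Let Aᵢ be the assignments in which colleague i gets their own mug. We want the size of the complement of A₁∪…∪A_7.
By inclusion–exclusion this is Σ_{j=0}^{7} (−1)^j C(7,j)·(7−j)!.
Computing: 5040 − 5040 + 2520 − 840 + 210 − 42 + 7 − 1 = 1854.

1854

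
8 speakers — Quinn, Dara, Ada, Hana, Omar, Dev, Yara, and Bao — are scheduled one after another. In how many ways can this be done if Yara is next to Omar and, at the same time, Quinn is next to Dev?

Treat {Yara,Omar} as one block (2 orders) and {Quinn,Dev} as another (2 orders).
That leaves 6 units to arrange: 2 × 2 × 6! = 4 × 720 = 2880.

2880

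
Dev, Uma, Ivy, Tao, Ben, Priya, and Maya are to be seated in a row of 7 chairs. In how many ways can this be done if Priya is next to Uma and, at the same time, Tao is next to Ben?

480

Treat {Priya,Uma} as one block (2 orders) and {Tao,Ben} as another (2 orders).
That leaves 5 units to arrange: 2 × 2 × 5! = 4 × 120 = 480.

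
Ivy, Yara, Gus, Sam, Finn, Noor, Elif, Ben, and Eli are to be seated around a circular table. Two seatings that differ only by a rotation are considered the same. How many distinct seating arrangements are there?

40320

Seat Ivy anywhere (absorbing the rotational symmetry), then permute the other 8: (8)! = 40320.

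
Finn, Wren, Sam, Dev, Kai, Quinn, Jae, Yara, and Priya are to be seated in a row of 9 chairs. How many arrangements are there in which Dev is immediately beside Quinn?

Place the 7 others and the Dev-Quinn pair as 8 objects in a line; the pair has 2 internal arrangements.
So the count is 2·(8)! = 80640.

80640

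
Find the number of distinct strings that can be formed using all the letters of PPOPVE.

The 6 letters of PPOPVE have repeats: P appearing 3 times.
So there are 6! / (3!) = 120 distinguishable arrangements.

120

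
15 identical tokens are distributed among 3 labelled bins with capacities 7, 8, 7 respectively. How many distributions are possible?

36

Without the upper bounds there are C(17,2) = 136 ways to split 15 among 3 bins.
Subtract solutions that violate a single cap (substitute x_i' = x_i − (cap_i+1)): x_1 ≥ 8 gives C(9,2) = 36; x_2 ≥ 9 gives C(8,2) = 28; x_3 ≥ 8 gives C(9,2) = 36. Together 100.
No two caps can be exceeded simultaneously, so the pair terms are all 0.
By inclusion–exclusion the count is 136 − 100 + 0 = 36.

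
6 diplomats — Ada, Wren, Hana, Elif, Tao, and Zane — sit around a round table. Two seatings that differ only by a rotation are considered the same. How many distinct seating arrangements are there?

120

Seat Ada anywhere (absorbing the rotational symmetry), then permute the other 5: (5)! = 120.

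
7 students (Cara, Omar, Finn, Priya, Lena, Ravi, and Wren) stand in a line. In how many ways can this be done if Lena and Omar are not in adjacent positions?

3600

Of the 7! = 5040 arrangements, those with Lena and Omar adjacent number 2 × 6! = 1440 (treat the pair as a block with 2 internal orders).
So 5040 − 1440 = 3600 arrangements keep them apart.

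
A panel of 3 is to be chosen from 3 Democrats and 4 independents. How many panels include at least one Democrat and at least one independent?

30

With no constraint there are C(7,3) = 35 possible selections.
Selections missing a whole group: no Democrats → C(4,3) = 4; no independents → C(3,3) = 1.
Both groups omitted at once is impossible, so 35 − 5 = 30.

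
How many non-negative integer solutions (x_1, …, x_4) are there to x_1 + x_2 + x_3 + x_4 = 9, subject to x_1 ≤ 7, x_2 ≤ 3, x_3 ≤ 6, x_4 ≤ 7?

Without the upper bounds there are C(12,3) = 220 ways to split 9 among 4 variables.
Subtract solutions that violate a single cap (substitute x_i' = x_i − (cap_i+1)): x_1 ≥ 8 gives C(4,3) = 4; x_2 ≥ 4 gives C(8,3) = 56; x_3 ≥ 7 gives C(5,3) = 10; x_4 ≥ 8 gives C(4,3) = 4. Together 74.
No two caps can be exceeded simultaneously, so the pair terms are all 0.
By inclusion–exclusion the count is 220 − 74 + 0 = 146.

146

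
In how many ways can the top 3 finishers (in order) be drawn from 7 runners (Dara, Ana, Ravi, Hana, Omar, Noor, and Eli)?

This is an ordered selection of 3 from 7: P(7,3).
That gives 7 × 6 × 5 = 210.

210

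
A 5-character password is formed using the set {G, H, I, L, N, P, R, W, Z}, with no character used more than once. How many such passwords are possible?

15120

With no repetition, fill the 5 characters in order: 9 choices, then 8, down to 5.
9 × 8 × 7 × 6 × 5 = 15120.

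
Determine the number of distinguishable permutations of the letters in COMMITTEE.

Letter multiplicities in COMMITTEE: C×1, E×2, I×1, M×2, O×1, T×2.
So there are 9! / (2!·2!·2!) = 45360 distinguishable arrangements.

45360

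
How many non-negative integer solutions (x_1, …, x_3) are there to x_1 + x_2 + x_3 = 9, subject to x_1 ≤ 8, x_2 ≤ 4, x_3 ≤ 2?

Without the upper bounds there are C(11,2) = 55 ways to split 9 among 3 variables.
Subtract solutions that violate a single cap (substitute x_i' = x_i − (cap_i+1)): x_1 ≥ 9 gives C(2,2) = 1; x_2 ≥ 5 gives C(6,2) = 15; x_3 ≥ 3 gives C(8,2) = 28. Together 44.
Add back pairs where two caps are both exceeded: 0 + 0 + 3 = 3.
By inclusion–exclusion the count is 55 − 44 + 3 = 14.

14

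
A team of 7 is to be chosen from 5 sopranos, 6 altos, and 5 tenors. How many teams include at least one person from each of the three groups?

10660

With no constraint there are C(16,7) = 11440 possible selections.
Selections missing a whole group: no sopranos → C(11,7) = 330; no altos → C(10,7) = 120; no tenors → C(11,7) = 330.
Add back selections omitting two groups (i.e. drawn from a single group): C(5,7) + C(6,7) + C(5,7) = 0.
By inclusion–exclusion: 11440 − 780 + 0 = 10660.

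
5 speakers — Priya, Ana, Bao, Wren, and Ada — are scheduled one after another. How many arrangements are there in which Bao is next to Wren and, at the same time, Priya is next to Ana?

24

Treat {Bao,Wren} as one block (2 orders) and {Priya,Ana} as another (2 orders).
That leaves 3 units to arrange: 2 × 2 × 3! = 4 × 6 = 24.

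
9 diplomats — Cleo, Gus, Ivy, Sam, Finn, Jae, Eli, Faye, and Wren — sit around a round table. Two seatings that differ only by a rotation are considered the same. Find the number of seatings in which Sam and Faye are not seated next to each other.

30240

All circular seatings of 9 people number (8)! = 40320.
Seatings with Sam beside Faye: treat them as a block with 2 internal orders, giving 2 × (7)! = 10080.
Subtracting, 40320 − 10080 = 30240.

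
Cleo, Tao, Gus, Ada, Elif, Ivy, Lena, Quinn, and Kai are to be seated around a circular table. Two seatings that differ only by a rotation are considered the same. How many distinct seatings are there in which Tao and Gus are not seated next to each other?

30240

Without the restriction there are (8)! = 40320 seatings.
Those with Tao next to Gus: fuse the pair into one unit and seat 8 units around a circle — 2·(7)! = 10080.
Subtracting, 40320 − 10080 = 30240.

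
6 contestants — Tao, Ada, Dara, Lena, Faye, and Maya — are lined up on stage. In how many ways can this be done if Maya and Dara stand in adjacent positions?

Glue Maya and Dara into one block (2 internal orders), leaving 5 units to arrange in a row.
That gives 2 × 5! = 2 × 120 = 240.

240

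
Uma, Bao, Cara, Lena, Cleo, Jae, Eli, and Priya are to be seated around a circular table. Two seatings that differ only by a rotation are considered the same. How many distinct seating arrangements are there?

Seat Uma anywhere (absorbing the rotational symmetry), then permute the other 7: (7)! = 5040.

5040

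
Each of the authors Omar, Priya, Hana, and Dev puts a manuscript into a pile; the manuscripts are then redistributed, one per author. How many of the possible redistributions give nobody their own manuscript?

9

This is the derangement count D_4: permutations of 4 items with no fixed point.
By inclusion–exclusion this is Σ_{j=0}^{4} (−1)^j C(4,j)·(4−j)!.
Computing: 24 − 24 + 12 − 4 + 1 = 9.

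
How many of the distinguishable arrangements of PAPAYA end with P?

20

Fix P in the last position and arrange the remaining 5 letters.
Those 5 letters have A appearing 3 times, giving (5)!/(3!) = 20.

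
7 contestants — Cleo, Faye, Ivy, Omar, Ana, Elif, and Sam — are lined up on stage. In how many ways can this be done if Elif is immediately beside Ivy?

1440

Treat {Elif, Ivy} as a single unit. There are 6 units to order, and the pair itself can be ordered 2 ways.
So the count is 2·(6)! = 1440.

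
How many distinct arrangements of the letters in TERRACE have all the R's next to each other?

Treat the 2 copies of R as a single block. The multiset to arrange is then {RR, A, C, E, E, T}, 6 items in all.
That gives (6)!/(2!) = 360 arrangements.

360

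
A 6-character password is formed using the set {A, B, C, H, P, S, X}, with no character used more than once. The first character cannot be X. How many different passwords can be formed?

The first character has 7−1 = 6 choices (anything except X).
The remaining 5 characters are filled from the other 6 symbols without repetition: 6 × 5 × 4 × 3 × 2 = 720.
Total: 6 × 720 = 4320.

4320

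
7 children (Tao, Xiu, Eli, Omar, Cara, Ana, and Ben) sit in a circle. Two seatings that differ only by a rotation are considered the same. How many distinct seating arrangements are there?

720

Fix one person's seat to break rotational symmetry; the remaining 6 people can be arranged in (6)! = 720 ways.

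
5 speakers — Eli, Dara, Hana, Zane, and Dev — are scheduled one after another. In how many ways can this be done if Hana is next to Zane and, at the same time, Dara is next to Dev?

Treat {Hana,Zane} as one block (2 orders) and {Dara,Dev} as another (2 orders).
That leaves 3 units to arrange: 2 × 2 × 3! = 4 × 6 = 24.

24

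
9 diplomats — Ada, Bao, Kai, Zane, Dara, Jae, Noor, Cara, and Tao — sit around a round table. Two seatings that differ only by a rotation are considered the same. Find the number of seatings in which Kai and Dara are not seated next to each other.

30240

Without the restriction there are (8)! = 40320 seatings.
Seatings with Kai beside Dara: treat them as a block with 2 internal orders, giving 2 × (7)! = 10080.
Subtracting, 40320 − 10080 = 30240.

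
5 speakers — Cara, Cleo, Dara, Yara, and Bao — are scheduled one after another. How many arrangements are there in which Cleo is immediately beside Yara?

Place the 3 others and the Cleo-Yara pair as 4 objects in a line; the pair has 2 internal arrangements.
That gives 2 × 4! = 2 × 24 = 48.

48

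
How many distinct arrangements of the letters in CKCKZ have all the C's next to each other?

Treat the 2 copies of C as a single block. The multiset to arrange is then {CC, K, K, Z}, 4 items in all.
That gives (4)!/(2!) = 12 arrangements.

12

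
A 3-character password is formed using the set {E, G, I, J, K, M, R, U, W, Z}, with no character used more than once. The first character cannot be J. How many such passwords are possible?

648

The first character has 10−1 = 9 choices (anything except J).
The remaining 2 characters are filled from the other 9 symbols without repetition: 9 × 8 = 72.
Total: 9 × 72 = 648.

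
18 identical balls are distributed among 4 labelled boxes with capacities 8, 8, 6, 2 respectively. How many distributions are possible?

Ignoring the caps, the number of non-negative solutions to x_1+…+x_4 = 18 is C(21,3) = 1330.
Subtract solutions that violate a single cap (substitute x_i' = x_i − (cap_i+1)): x_1 ≥ 9 gives C(12,3) = 220; x_2 ≥ 9 gives C(12,3) = 220; x_3 ≥ 7 gives C(14,3) = 364; x_4 ≥ 3 gives C(18,3) = 816. Together 1620.
Add back pairs where two caps are both exceeded: 1 + 10 + 84 + 10 + 84 + 165 = 354.
By inclusion–exclusion the count is 1330 − 1620 + 354 = 64.

64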